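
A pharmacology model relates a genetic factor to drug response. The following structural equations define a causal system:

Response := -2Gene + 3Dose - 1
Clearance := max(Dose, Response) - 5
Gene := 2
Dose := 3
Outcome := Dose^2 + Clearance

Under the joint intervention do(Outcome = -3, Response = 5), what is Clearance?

0

Under do(Outcome = -3, Response = 5), each intervened variable's structural equation is replaced by its fixed value.
Clearance = max(Dose, Response) - 5  [with Dose=3, Response=5]  = 0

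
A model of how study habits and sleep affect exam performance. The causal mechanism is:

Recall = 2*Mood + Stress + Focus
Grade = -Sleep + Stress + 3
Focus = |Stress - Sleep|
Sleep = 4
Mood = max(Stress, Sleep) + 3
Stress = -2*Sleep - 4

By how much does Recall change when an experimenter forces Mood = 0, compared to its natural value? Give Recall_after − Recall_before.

-14

Intervening sets Mood = 0 and removes its equation (Mood = max(Stress, Sleep) + 3).
Stress = -2*Sleep - 4  [with Sleep=4]  = -12
Focus = |Stress - Sleep|  [with Stress=-12, Sleep=4]  = 16
Recall = 2*Mood + Stress + Focus  [with Mood=0, Stress=-12, Focus=16]  = 4
Without intervention: Stress = -2*Sleep - 4  [with Sleep=4]  = -12; Focus = |Stress - Sleep|  [with Stress=-12, Sleep=4]  = 16; Mood = max(Stress, Sleep) + 3  [with Stress=-12, Sleep=4]  = 7; Recall = 2*Mood + Stress + Focus  [with Mood=7, Stress=-12, Focus=16]  = 18.
Change = 4 − 18 = -14.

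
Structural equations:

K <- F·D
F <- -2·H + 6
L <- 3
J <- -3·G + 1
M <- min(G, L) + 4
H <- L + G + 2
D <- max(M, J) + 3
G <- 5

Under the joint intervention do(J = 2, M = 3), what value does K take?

Under do(J = 2, M = 3), each intervened variable's structural equation is replaced by its fixed value.
H = L + G + 2  [with L=3, G=5]  = 10
D = max(M, J) + 3  [with M=3, J=2]  = 6
F = -2·H + 6  [with H=10]  = -14
K = F·D  [with F=-14, D=6]  = -84

-84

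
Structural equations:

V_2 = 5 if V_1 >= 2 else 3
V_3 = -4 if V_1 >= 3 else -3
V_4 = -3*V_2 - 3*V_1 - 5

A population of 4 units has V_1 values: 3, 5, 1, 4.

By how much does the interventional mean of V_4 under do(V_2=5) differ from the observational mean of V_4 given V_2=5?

Every unit gets V_2=5 under the intervention. V_4 values become -29, -35, -23, -32; E[V_4|do(V_2=5)] = -29.75.
Observing V_2=5 restricts to units where V_2's equation naturally yields 5: V_1 ∈ {3, 5, 4}. In that subpopulation V_4 = -29, -35, -32, mean -32.
Difference = -29.75 − (-32) = 2.25.

2.25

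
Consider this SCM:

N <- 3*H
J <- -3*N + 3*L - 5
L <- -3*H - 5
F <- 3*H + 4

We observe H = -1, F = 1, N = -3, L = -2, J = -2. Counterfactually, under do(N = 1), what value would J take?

-14

do(N=1) replaces the equation N <- 3*H with the constant N = 1.
L = -3*H - 5  [with H=-1]  = -2
J = -3*N + 3*L - 5  [with N=1, L=-2]  = -14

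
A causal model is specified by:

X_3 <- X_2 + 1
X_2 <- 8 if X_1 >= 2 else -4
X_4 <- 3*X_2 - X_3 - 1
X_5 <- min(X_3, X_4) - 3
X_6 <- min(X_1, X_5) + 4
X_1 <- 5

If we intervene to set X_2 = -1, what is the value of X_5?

-7

do(X_2=-1) replaces the equation X_2 <- 8 if X_1 >= 2 else -4 with the constant X_2 = -1.
X_3 = X_2 + 1  [with X_2=-1]  = 0
X_4 = 3*X_2 - X_3 - 1  [with X_2=-1, X_3=0]  = -4
X_5 = min(X_3, X_4) - 3  [with X_3=0, X_4=-4]  = -7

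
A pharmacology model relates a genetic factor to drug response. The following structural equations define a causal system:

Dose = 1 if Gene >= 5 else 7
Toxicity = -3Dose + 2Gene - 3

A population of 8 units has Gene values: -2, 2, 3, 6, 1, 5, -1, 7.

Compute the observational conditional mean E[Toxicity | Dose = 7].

-22.8

E[Toxicity|Dose=7] averages over only the 5 units with Dose=7 (Gene = -2, 2, 3, 1, -1): Toxicity = -28, -20, -18, -22, -26, mean -22.8.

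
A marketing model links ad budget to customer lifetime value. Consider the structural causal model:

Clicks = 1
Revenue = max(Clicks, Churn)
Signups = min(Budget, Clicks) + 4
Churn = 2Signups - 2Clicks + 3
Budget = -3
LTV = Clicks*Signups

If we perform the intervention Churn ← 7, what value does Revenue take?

7

Intervening sets Churn = 7 and removes its equation (Churn = 2Signups - 2Clicks + 3).
Revenue = max(Clicks, Churn)  [with Clicks=1, Churn=7]  = 7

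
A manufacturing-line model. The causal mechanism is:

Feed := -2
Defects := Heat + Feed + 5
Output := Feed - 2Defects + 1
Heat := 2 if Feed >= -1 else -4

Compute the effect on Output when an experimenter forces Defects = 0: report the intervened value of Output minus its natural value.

-2

The intervention breaks the incoming arrows to Defects: Defects := Heat + Feed + 5 no longer applies, and Defects = 0.
Output = Feed - 2Defects + 1  [with Feed=-2, Defects=0]  = -1
Without intervention: Heat = 2 if Feed >= -1 else -4  [with Feed=-2]  = -4; Defects = Heat + Feed + 5  [with Heat=-4, Feed=-2]  = -1; Output = Feed - 2Defects + 1  [with Feed=-2, Defects=-1]  = 1.
Change = -1 − 1 = -2.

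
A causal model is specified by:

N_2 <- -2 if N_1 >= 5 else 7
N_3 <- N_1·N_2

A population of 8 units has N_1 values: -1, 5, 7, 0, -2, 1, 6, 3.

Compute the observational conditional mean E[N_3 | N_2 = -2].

Conditioning on N_2=-2 selects the 3 unit(s) with N_1 ∈ {5, 7, 6}. Their N_3 values: -10, -14, -12. Mean = -12.

-12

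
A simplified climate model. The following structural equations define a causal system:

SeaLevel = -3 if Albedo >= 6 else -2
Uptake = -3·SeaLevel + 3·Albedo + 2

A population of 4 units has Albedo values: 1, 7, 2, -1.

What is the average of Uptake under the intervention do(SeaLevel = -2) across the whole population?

do(SeaLevel=-2) breaks SeaLevel's dependence on Albedo. With SeaLevel=-2 fixed, Uptake across the units is 11, 29, 14, 5, mean 14.75.

14.75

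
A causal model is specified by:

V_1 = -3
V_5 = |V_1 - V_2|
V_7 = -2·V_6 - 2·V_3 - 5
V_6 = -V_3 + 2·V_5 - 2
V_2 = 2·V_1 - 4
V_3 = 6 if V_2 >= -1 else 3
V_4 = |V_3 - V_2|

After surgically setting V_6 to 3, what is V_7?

Intervening sets V_6 = 3 and removes its equation (V_6 = -V_3 + 2·V_5 - 2).
V_2 = 2·V_1 - 4  [with V_1=-3]  = -10
V_3 = 6 if V_2 >= -1 else 3  [with V_2=-10]  = 3
V_7 = -2·V_6 - 2·V_3 - 5  [with V_6=3, V_3=3]  = -17

-17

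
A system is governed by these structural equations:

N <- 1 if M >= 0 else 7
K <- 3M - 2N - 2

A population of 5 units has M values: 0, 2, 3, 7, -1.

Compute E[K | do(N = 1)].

The intervention sets N=1 in all 5 units regardless of M. Recomputing K per unit gives -4, 2, 5, 17, -7; average 2.6.

2.6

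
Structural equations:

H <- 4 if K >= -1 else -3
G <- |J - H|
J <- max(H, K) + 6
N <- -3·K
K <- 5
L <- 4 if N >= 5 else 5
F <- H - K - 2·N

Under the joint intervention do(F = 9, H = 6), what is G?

6

The joint intervention fixes F = 9, H = 6, removing each variable's own equation.
J = max(H, K) + 6  [with H=6, K=5]  = 12
G = |J - H|  [with J=12, H=6]  = 6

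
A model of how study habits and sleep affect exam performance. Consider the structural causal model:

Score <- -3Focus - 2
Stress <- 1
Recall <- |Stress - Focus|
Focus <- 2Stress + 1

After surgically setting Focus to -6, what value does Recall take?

Under do(Focus=-6), the mechanism Focus <- 2Stress + 1 is discarded; Focus is fixed at -6.
Recall = |Stress - Focus|  [with Stress=1, Focus=-6]  = 7

7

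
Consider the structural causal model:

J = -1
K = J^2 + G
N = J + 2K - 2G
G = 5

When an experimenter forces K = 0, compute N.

-11

The intervention breaks the incoming arrows to K: K = J^2 + G no longer applies, and K = 0.
N = J + 2K - 2G  [with J=-1, K=0, G=5]  = -11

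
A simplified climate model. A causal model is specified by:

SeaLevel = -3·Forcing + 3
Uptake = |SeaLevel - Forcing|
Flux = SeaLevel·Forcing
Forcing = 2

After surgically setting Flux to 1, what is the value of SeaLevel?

-3

Under do(Flux=1), the mechanism Flux = SeaLevel·Forcing is discarded; Flux is fixed at 1.
Since SeaLevel is not a descendant of the intervened variable, it is unaffected.
SeaLevel = -3·Forcing + 3  [with Forcing=2]  = -3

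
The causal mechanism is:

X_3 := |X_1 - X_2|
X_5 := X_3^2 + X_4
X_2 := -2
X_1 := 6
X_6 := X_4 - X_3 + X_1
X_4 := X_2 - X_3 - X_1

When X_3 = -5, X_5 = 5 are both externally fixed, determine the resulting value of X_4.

The joint intervention fixes X_3 = -5, X_5 = 5, removing each variable's own equation.
X_4 = X_2 - X_3 - X_1  [with X_2=-2, X_3=-5, X_1=6]  = -3

-3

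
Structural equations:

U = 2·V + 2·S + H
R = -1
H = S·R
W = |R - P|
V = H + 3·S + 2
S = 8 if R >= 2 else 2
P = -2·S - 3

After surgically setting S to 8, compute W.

18

Under do(S=8), the mechanism S = 8 if R >= 2 else 2 is discarded; S is fixed at 8.
P = -2·S - 3  [with S=8]  = -19
W = |R - P|  [with R=-1, P=-19]  = 18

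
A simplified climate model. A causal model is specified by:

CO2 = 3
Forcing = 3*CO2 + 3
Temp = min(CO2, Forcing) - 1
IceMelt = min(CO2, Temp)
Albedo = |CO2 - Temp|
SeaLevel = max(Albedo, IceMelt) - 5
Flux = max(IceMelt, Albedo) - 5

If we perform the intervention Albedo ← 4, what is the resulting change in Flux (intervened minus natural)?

Under do(Albedo=4), the mechanism Albedo = |CO2 - Temp| is discarded; Albedo is fixed at 4.
Forcing = 3*CO2 + 3  [with CO2=3]  = 12
Temp = min(CO2, Forcing) - 1  [with CO2=3, Forcing=12]  = 2
IceMelt = min(CO2, Temp)  [with CO2=3, Temp=2]  = 2
Flux = max(IceMelt, Albedo) - 5  [with IceMelt=2, Albedo=4]  = -1
Without intervention: Forcing = 3*CO2 + 3  [with CO2=3]  = 12; Temp = min(CO2, Forcing) - 1  [with CO2=3, Forcing=12]  = 2; IceMelt = min(CO2, Temp)  [with CO2=3, Temp=2]  = 2; Albedo = |CO2 - Temp|  [with CO2=3, Temp=2]  = 1; Flux = max(IceMelt, Albedo) - 5  [with IceMelt=2, Albedo=1]  = -3.
Change = -1 − (-3) = 2.

2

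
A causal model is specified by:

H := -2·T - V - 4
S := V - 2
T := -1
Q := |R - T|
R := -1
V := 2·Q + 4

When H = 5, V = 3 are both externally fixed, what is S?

Setting H = 5, V = 3 by intervention discards those variables' equations.
S = V - 2  [with V=3]  = 1

1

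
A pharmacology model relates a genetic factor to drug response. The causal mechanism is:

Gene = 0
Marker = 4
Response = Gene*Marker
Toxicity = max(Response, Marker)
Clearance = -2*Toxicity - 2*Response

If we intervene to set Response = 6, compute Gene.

Under do(Response=6), the mechanism Response = Gene*Marker is discarded; Response is fixed at 6.
Gene is not downstream of the intervention, so its value is determined by the original equations.

0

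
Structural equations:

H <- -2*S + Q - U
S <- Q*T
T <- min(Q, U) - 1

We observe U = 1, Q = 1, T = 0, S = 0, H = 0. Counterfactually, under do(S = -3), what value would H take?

6

Intervening sets S = -3 and removes its equation (S <- Q*T).
H = -2*S + Q - U  [with S=-3, Q=1, U=1]  = 6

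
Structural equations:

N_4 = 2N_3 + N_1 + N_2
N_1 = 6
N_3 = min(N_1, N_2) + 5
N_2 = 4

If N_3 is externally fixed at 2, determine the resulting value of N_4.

14

The intervention breaks the incoming arrows to N_3: N_3 = min(N_1, N_2) + 5 no longer applies, and N_3 = 2.
N_4 = 2N_3 + N_1 + N_2  [with N_3=2, N_1=6, N_2=4]  = 14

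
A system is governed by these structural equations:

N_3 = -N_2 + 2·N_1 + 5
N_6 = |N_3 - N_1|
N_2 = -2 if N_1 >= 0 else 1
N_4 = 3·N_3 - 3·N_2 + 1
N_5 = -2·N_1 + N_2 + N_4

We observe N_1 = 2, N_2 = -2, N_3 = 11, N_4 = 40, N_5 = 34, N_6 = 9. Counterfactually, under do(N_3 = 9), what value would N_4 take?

The intervention breaks the incoming arrows to N_3: N_3 = -N_2 + 2·N_1 + 5 no longer applies, and N_3 = 9.
N_2 = -2 if N_1 >= 0 else 1  [with N_1=2]  = -2
N_4 = 3·N_3 - 3·N_2 + 1  [with N_3=9, N_2=-2]  = 34

34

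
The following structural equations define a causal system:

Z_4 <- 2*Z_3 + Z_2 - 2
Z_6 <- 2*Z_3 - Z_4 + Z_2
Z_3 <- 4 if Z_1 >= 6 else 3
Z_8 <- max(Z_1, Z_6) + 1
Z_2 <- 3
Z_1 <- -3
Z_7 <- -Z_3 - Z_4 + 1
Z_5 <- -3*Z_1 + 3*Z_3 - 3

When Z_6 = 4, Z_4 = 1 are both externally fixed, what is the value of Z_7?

Under do(Z_6 = 4, Z_4 = 1), each intervened variable's structural equation is replaced by its fixed value.
Z_3 = 4 if Z_1 >= 6 else 3  [with Z_1=-3]  = 3
Z_7 = -Z_3 - Z_4 + 1  [with Z_3=3, Z_4=1]  = -3

-3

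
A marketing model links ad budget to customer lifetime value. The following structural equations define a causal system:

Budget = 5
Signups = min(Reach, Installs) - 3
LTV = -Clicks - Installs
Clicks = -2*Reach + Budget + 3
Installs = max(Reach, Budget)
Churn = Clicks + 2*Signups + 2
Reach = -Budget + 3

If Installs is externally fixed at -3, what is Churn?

2

Under do(Installs=-3), the mechanism Installs = max(Reach, Budget) is discarded; Installs is fixed at -3.
Reach = -Budget + 3  [with Budget=5]  = -2
Clicks = -2*Reach + Budget + 3  [with Reach=-2, Budget=5]  = 12
Signups = min(Reach, Installs) - 3  [with Reach=-2, Installs=-3]  = -6
Churn = Clicks + 2*Signups + 2  [with Clicks=12, Signups=-6]  = 2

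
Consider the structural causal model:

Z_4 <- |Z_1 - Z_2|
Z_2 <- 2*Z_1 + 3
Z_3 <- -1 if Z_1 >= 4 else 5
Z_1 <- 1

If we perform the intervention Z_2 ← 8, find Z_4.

7

Under do(Z_2=8), the mechanism Z_2 <- 2*Z_1 + 3 is discarded; Z_2 is fixed at 8.
Z_4 = |Z_1 - Z_2|  [with Z_1=1, Z_2=8]  = 7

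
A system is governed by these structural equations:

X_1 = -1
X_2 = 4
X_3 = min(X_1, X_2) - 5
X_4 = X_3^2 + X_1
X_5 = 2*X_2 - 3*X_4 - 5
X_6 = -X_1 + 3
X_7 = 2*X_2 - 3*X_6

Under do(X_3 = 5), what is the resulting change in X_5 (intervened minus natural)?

33

do(X_3=5) replaces the equation X_3 = min(X_1, X_2) - 5 with the constant X_3 = 5.
X_4 = X_3^2 + X_1  [with X_3=5, X_1=-1]  = 24
X_5 = 2*X_2 - 3*X_4 - 5  [with X_2=4, X_4=24]  = -69
Without intervention: X_3 = min(X_1, X_2) - 5  [with X_1=-1, X_2=4]  = -6; X_4 = X_3^2 + X_1  [with X_3=-6, X_1=-1]  = 35; X_5 = 2*X_2 - 3*X_4 - 5  [with X_2=4, X_4=35]  = -102.
Change = -69 − (-102) = 33.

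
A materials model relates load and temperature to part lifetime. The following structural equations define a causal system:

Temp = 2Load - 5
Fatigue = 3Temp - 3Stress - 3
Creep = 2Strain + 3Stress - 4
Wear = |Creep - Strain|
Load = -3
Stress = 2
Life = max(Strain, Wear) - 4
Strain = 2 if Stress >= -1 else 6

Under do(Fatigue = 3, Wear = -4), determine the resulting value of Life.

-2

Under do(Fatigue = 3, Wear = -4), each intervened variable's structural equation is replaced by its fixed value.
Strain = 2 if Stress >= -1 else 6  [with Stress=2]  = 2
Life = max(Strain, Wear) - 4  [with Strain=2, Wear=-4]  = -2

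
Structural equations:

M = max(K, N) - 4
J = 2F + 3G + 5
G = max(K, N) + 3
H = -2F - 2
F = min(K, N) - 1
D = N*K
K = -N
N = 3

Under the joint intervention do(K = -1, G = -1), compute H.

2

Setting K = -1, G = -1 by intervention discards those variables' equations.
F = min(K, N) - 1  [with K=-1, N=3]  = -2
H = -2F - 2  [with F=-2]  = 2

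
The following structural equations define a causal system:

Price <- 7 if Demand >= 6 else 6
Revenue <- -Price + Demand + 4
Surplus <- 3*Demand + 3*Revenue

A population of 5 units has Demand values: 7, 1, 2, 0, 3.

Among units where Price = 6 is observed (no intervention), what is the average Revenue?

-0.5

E[Revenue|Price=6] averages over only the 4 units with Price=6 (Demand = 1, 2, 0, 3): Revenue = -1, 0, -2, 1, mean -0.5.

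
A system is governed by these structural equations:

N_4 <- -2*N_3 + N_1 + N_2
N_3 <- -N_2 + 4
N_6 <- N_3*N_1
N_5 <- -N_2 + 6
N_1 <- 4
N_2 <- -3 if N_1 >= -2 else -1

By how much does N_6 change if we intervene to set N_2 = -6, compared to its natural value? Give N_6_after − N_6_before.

Under do(N_2=-6), the mechanism N_2 <- -3 if N_1 >= -2 else -1 is discarded; N_2 is fixed at -6.
N_3 = -N_2 + 4  [with N_2=-6]  = 10
N_6 = N_3*N_1  [with N_3=10, N_1=4]  = 40
Without intervention: N_2 = -3 if N_1 >= -2 else -1  [with N_1=4]  = -3; N_3 = -N_2 + 4  [with N_2=-3]  = 7; N_6 = N_3*N_1  [with N_3=7, N_1=4]  = 28.
Change = 40 − 28 = 12.

12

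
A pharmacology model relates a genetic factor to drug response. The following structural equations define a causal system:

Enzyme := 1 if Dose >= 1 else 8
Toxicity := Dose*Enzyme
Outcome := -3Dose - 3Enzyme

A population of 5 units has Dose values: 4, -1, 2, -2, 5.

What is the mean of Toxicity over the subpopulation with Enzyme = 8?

-12

Conditioning on Enzyme=8 selects the 2 unit(s) with Dose ∈ {-1, -2}. Their Toxicity values: -8, -16. Mean = -12.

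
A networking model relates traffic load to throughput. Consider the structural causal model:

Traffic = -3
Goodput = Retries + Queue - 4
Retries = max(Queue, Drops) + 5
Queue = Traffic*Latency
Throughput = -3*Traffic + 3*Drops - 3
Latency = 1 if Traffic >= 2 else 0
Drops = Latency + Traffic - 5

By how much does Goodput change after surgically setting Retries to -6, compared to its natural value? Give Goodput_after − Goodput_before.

-11

Under do(Retries=-6), the mechanism Retries = max(Queue, Drops) + 5 is discarded; Retries is fixed at -6.
Latency = 1 if Traffic >= 2 else 0  [with Traffic=-3]  = 0
Queue = Traffic*Latency  [with Traffic=-3, Latency=0]  = 0
Goodput = Retries + Queue - 4  [with Retries=-6, Queue=0]  = -10
Without intervention: Latency = 1 if Traffic >= 2 else 0  [with Traffic=-3]  = 0; Queue = Traffic*Latency  [with Traffic=-3, Latency=0]  = 0; Drops = Latency + Traffic - 5  [with Latency=0, Traffic=-3]  = -8; Retries = max(Queue, Drops) + 5  [with Queue=0, Drops=-8]  = 5; Goodput = Retries + Queue - 4  [with Retries=5, Queue=0]  = 1.
Change = -10 − 1 = -11.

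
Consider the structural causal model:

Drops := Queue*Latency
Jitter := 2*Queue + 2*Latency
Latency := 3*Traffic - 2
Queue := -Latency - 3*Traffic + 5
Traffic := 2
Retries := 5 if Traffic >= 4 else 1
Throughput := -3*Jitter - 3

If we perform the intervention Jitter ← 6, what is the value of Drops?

-20

do(Jitter=6) replaces the equation Jitter := 2*Queue + 2*Latency with the constant Jitter = 6.
No directed path runs from Jitter to Drops, so Drops keeps its natural value.
Latency = 3*Traffic - 2  [with Traffic=2]  = 4
Queue = -Latency - 3*Traffic + 5  [with Latency=4, Traffic=2]  = -5
Drops = Queue*Latency  [with Queue=-5, Latency=4]  = -20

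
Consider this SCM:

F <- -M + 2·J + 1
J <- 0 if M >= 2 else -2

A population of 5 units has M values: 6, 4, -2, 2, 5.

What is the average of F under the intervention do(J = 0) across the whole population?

-2

Under do(J=0), J's equation is replaced by J=0 for every unit. Per-unit F: -5, -3, 3, -1, -4. Mean = -2.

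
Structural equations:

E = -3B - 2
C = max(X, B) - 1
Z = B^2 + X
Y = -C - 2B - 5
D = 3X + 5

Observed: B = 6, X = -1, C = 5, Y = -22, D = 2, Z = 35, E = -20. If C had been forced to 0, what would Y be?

The intervention breaks the incoming arrows to C: C = max(X, B) - 1 no longer applies, and C = 0.
Y = -C - 2B - 5  [with C=0, B=6]  = -17

-17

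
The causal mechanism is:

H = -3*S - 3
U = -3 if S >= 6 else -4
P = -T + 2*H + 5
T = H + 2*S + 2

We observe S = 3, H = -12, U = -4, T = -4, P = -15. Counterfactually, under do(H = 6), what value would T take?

Under do(H=6), the mechanism H = -3*S - 3 is discarded; H is fixed at 6.
T = H + 2*S + 2  [with H=6, S=3]  = 14

14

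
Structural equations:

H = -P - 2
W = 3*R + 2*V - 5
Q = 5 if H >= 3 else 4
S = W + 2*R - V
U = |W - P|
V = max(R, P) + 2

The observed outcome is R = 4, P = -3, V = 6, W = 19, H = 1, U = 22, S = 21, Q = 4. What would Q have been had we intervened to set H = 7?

5

do(H=7) replaces the equation H = -P - 2 with the constant H = 7.
Q = 5 if H >= 3 else 4  [with H=7]  = 5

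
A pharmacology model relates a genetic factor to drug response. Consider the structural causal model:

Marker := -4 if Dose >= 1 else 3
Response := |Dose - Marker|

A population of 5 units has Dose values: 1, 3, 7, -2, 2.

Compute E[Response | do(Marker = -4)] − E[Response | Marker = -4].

Under do(Marker=-4), Marker's equation is replaced by Marker=-4 for every unit. Per-unit Response: 5, 7, 11, 2, 6. Mean = 6.2.
E[Response|Marker=-4] averages over only the 4 units with Marker=-4 (Dose = 1, 3, 7, 2): Response = 5, 7, 11, 6, mean 7.25.
Difference = 6.2 − 7.25 = -1.05.

-1.05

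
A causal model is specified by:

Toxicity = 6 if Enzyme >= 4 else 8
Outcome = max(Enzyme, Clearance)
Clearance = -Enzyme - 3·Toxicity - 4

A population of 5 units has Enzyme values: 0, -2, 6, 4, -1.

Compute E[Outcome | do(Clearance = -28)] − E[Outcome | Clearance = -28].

-1.6

do(Clearance=-28) breaks Clearance's dependence on Enzyme. With Clearance=-28 fixed, Outcome across the units is 0, -2, 6, 4, -1, mean 1.4.
Conditioning on Clearance=-28 selects the 2 unit(s) with Enzyme ∈ {0, 6}. Their Outcome values: 0, 6. Mean = 3.
Difference = 1.4 − 3 = -1.6.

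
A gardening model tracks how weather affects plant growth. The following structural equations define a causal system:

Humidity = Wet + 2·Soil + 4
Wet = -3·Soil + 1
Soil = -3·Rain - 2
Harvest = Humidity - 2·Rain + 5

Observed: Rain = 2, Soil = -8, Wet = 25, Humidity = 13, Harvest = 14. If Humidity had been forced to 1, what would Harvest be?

Intervening sets Humidity = 1 and removes its equation (Humidity = Wet + 2·Soil + 4).
Harvest = Humidity - 2·Rain + 5  [with Humidity=1, Rain=2]  = 2

2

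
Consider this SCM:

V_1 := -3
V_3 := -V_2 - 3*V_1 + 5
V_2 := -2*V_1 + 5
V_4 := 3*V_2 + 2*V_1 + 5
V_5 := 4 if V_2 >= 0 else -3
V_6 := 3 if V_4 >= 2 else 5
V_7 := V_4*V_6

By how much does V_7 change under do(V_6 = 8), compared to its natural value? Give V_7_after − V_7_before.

160

Intervening sets V_6 = 8 and removes its equation (V_6 := 3 if V_4 >= 2 else 5).
V_2 = -2*V_1 + 5  [with V_1=-3]  = 11
V_4 = 3*V_2 + 2*V_1 + 5  [with V_2=11, V_1=-3]  = 32
V_7 = V_4*V_6  [with V_4=32, V_6=8]  = 256
Without intervention: V_2 = -2*V_1 + 5  [with V_1=-3]  = 11; V_4 = 3*V_2 + 2*V_1 + 5  [with V_2=11, V_1=-3]  = 32; V_6 = 3 if V_4 >= 2 else 5  [with V_4=32]  = 3; V_7 = V_4*V_6  [with V_4=32, V_6=3]  = 96.
Change = 256 − 96 = 160.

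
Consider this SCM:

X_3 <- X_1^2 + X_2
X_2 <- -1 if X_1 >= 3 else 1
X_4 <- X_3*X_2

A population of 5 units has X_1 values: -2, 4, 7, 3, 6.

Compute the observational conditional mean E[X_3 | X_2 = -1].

Conditioning on X_2=-1 selects the 4 unit(s) with X_1 ∈ {4, 7, 3, 6}. Their X_3 values: 15, 48, 8, 35. Mean = 26.5.

26.5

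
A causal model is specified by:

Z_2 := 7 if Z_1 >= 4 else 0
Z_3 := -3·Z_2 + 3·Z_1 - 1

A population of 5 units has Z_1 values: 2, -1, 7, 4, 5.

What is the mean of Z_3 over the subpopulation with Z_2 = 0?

Conditioning on Z_2=0 selects the 2 unit(s) with Z_1 ∈ {2, -1}. Their Z_3 values: 5, -4. Mean = 0.5.

0.5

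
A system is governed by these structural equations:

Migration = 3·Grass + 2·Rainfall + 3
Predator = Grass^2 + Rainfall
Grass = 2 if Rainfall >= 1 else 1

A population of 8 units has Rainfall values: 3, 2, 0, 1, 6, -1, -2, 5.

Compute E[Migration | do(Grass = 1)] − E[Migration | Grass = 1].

5.5

do(Grass=1) breaks Grass's dependence on Rainfall. With Grass=1 fixed, Migration across the units is 12, 10, 6, 8, 18, 4, 2, 16, mean 9.5.
Conditioning on Grass=1 selects the 3 unit(s) with Rainfall ∈ {0, -1, -2}. Their Migration values: 6, 4, 2. Mean = 4.
Difference = 9.5 − 4 = 5.5.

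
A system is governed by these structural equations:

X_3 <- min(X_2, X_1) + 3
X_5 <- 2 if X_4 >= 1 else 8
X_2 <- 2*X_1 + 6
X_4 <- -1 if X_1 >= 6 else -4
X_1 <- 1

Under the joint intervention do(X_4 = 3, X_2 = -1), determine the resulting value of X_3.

2

Setting X_4 = 3, X_2 = -1 by intervention discards those variables' equations.
X_3 = min(X_2, X_1) + 3  [with X_2=-1, X_1=1]  = 2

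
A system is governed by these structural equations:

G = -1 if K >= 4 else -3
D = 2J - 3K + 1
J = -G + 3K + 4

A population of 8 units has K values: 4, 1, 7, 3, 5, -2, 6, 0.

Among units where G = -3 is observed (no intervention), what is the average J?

8.5

Observing G=-3 restricts to units where G's equation naturally yields -3: K ∈ {1, 3, -2, 0}. In that subpopulation J = 10, 16, 1, 7, mean 8.5.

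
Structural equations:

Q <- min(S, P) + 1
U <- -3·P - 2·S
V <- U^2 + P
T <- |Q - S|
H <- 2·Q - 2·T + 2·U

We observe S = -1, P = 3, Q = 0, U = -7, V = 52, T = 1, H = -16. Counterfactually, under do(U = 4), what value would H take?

The intervention breaks the incoming arrows to U: U <- -3·P - 2·S no longer applies, and U = 4.
Q = min(S, P) + 1  [with S=-1, P=3]  = 0
T = |Q - S|  [with Q=0, S=-1]  = 1
H = 2·Q - 2·T + 2·U  [with Q=0, T=1, U=4]  = 6

6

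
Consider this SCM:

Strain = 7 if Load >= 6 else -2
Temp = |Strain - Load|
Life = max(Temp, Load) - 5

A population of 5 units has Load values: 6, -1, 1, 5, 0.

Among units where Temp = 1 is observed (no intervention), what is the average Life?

Conditioning on Temp=1 selects the 2 unit(s) with Load ∈ {6, -1}. Their Life values: 1, -4. Mean = -1.5.

-1.5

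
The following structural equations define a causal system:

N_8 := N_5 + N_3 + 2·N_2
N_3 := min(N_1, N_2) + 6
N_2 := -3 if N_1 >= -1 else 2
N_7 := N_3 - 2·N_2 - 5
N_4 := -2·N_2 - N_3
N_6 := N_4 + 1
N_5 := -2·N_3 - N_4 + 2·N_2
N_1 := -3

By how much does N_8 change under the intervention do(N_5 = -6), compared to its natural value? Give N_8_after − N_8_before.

do(N_5=-6) replaces the equation N_5 := -2·N_3 - N_4 + 2·N_2 with the constant N_5 = -6.
N_2 = -3 if N_1 >= -1 else 2  [with N_1=-3]  = 2
N_3 = min(N_1, N_2) + 6  [with N_1=-3, N_2=2]  = 3
N_8 = N_5 + N_3 + 2·N_2  [with N_5=-6, N_3=3, N_2=2]  = 1
Without intervention: N_2 = -3 if N_1 >= -1 else 2  [with N_1=-3]  = 2; N_3 = min(N_1, N_2) + 6  [with N_1=-3, N_2=2]  = 3; N_4 = -2·N_2 - N_3  [with N_2=2, N_3=3]  = -7; N_5 = -2·N_3 - N_4 + 2·N_2  [with N_3=3, N_4=-7, N_2=2]  = 5; N_8 = N_5 + N_3 + 2·N_2  [with N_5=5, N_3=3, N_2=2]  = 12.
Change = 1 − 12 = -11.

-11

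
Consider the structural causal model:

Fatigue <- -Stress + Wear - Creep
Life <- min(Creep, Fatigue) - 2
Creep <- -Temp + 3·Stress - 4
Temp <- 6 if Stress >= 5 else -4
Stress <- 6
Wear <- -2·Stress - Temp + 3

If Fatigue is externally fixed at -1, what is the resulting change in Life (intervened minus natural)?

The intervention breaks the incoming arrows to Fatigue: Fatigue <- -Stress + Wear - Creep no longer applies, and Fatigue = -1.
Temp = 6 if Stress >= 5 else -4  [with Stress=6]  = 6
Creep = -Temp + 3·Stress - 4  [with Temp=6, Stress=6]  = 8
Life = min(Creep, Fatigue) - 2  [with Creep=8, Fatigue=-1]  = -3
Without intervention: Temp = 6 if Stress >= 5 else -4  [with Stress=6]  = 6; Creep = -Temp + 3·Stress - 4  [with Temp=6, Stress=6]  = 8; Wear = -2·Stress - Temp + 3  [with Stress=6, Temp=6]  = -15; Fatigue = -Stress + Wear - Creep  [with Stress=6, Wear=-15, Creep=8]  = -29; Life = min(Creep, Fatigue) - 2  [with Creep=8, Fatigue=-29]  = -31.
Change = -3 − (-31) = 28.

28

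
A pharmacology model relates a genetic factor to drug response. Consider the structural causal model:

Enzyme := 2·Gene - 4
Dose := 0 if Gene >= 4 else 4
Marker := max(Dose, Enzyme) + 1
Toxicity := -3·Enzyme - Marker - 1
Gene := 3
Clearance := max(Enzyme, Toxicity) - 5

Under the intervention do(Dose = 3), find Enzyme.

2

The intervention breaks the incoming arrows to Dose: Dose := 0 if Gene >= 4 else 4 no longer applies, and Dose = 3.
Since Enzyme is not a descendant of the intervened variable, it is unaffected.
Enzyme = 2·Gene - 4  [with Gene=3]  = 2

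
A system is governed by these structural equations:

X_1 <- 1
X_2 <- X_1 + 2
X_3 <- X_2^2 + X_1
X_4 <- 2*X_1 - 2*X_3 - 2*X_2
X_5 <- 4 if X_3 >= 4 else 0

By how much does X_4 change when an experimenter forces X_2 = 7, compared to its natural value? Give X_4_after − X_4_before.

-88

Under do(X_2=7), the mechanism X_2 <- X_1 + 2 is discarded; X_2 is fixed at 7.
X_3 = X_2^2 + X_1  [with X_2=7, X_1=1]  = 50
X_4 = 2*X_1 - 2*X_3 - 2*X_2  [with X_1=1, X_3=50, X_2=7]  = -112
Without intervention: X_2 = X_1 + 2  [with X_1=1]  = 3; X_3 = X_2^2 + X_1  [with X_2=3, X_1=1]  = 10; X_4 = 2*X_1 - 2*X_3 - 2*X_2  [with X_1=1, X_3=10, X_2=3]  = -24.
Change = -112 − (-24) = -88.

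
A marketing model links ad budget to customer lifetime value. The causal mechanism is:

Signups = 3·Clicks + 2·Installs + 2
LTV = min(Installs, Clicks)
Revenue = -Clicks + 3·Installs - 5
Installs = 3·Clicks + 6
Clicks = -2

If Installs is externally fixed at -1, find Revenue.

Under do(Installs=-1), the mechanism Installs = 3·Clicks + 6 is discarded; Installs is fixed at -1.
Revenue = -Clicks + 3·Installs - 5  [with Clicks=-2, Installs=-1]  = -6

-6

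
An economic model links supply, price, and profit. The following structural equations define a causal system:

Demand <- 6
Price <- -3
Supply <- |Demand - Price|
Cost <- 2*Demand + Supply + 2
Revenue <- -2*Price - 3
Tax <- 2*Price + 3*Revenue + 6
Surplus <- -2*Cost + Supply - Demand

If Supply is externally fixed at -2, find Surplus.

The intervention breaks the incoming arrows to Supply: Supply <- |Demand - Price| no longer applies, and Supply = -2.
Cost = 2*Demand + Supply + 2  [with Demand=6, Supply=-2]  = 12
Surplus = -2*Cost + Supply - Demand  [with Cost=12, Supply=-2, Demand=6]  = -32

-32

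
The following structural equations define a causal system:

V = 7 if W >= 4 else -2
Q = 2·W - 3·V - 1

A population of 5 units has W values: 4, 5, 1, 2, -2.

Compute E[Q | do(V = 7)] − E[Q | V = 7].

-5

do(V=7) breaks V's dependence on W. With V=7 fixed, Q across the units is -14, -12, -20, -18, -26, mean -18.
Conditioning on V=7 selects the 2 unit(s) with W ∈ {4, 5}. Their Q values: -14, -12. Mean = -13.
Difference = -18 − (-13) = -5.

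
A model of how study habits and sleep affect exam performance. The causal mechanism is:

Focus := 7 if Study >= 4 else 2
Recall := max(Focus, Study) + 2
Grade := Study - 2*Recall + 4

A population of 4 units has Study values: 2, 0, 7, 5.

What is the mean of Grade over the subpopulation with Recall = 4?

Observing Recall=4 restricts to units where Recall's equation naturally yields 4: Study ∈ {2, 0}. In that subpopulation Grade = -2, -4, mean -3.

-3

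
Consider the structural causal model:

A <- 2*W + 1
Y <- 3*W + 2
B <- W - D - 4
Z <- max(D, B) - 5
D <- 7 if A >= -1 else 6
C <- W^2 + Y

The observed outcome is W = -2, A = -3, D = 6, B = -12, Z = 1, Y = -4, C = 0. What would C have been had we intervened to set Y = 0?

4

Intervening sets Y = 0 and removes its equation (Y <- 3*W + 2).
C = W^2 + Y  [with W=-2, Y=0]  = 4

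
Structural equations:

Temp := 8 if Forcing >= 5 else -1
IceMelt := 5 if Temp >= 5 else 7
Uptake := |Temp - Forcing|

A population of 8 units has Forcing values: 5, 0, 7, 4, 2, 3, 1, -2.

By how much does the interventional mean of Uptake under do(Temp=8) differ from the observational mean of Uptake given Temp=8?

do(Temp=8) breaks Temp's dependence on Forcing. With Temp=8 fixed, Uptake across the units is 3, 8, 1, 4, 6, 5, 7, 10, mean 5.5.
Observing Temp=8 restricts to units where Temp's equation naturally yields 8: Forcing ∈ {5, 7}. In that subpopulation Uptake = 3, 1, mean 2.
Difference = 5.5 − 2 = 3.5.

3.5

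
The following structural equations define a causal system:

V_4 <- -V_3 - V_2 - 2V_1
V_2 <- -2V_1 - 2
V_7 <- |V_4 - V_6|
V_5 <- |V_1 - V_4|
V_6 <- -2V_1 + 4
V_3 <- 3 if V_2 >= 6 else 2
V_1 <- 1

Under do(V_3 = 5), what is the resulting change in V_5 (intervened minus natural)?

do(V_3=5) replaces the equation V_3 <- 3 if V_2 >= 6 else 2 with the constant V_3 = 5.
V_2 = -2V_1 - 2  [with V_1=1]  = -4
V_4 = -V_3 - V_2 - 2V_1  [with V_3=5, V_2=-4, V_1=1]  = -3
V_5 = |V_1 - V_4|  [with V_1=1, V_4=-3]  = 4
Without intervention: V_2 = -2V_1 - 2  [with V_1=1]  = -4; V_3 = 3 if V_2 >= 6 else 2  [with V_2=-4]  = 2; V_4 = -V_3 - V_2 - 2V_1  [with V_3=2, V_2=-4, V_1=1]  = 0; V_5 = |V_1 - V_4|  [with V_1=1, V_4=0]  = 1.
Change = 4 − 1 = 3.

3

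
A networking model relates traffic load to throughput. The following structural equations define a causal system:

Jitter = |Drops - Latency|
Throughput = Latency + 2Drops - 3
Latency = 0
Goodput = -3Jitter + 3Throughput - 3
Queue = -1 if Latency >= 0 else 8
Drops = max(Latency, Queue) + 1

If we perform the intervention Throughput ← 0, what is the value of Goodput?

The intervention breaks the incoming arrows to Throughput: Throughput = Latency + 2Drops - 3 no longer applies, and Throughput = 0.
Queue = -1 if Latency >= 0 else 8  [with Latency=0]  = -1
Drops = max(Latency, Queue) + 1  [with Latency=0, Queue=-1]  = 1
Jitter = |Drops - Latency|  [with Drops=1, Latency=0]  = 1
Goodput = -3Jitter + 3Throughput - 3  [with Jitter=1, Throughput=0]  = -6

-6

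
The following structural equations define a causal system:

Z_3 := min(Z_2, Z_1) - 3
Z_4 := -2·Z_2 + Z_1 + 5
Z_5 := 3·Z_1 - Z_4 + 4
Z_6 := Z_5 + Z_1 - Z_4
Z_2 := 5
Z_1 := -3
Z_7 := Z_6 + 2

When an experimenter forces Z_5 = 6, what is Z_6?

11

The intervention breaks the incoming arrows to Z_5: Z_5 := 3·Z_1 - Z_4 + 4 no longer applies, and Z_5 = 6.
Z_4 = -2·Z_2 + Z_1 + 5  [with Z_2=5, Z_1=-3]  = -8
Z_6 = Z_5 + Z_1 - Z_4  [with Z_5=6, Z_1=-3, Z_4=-8]  = 11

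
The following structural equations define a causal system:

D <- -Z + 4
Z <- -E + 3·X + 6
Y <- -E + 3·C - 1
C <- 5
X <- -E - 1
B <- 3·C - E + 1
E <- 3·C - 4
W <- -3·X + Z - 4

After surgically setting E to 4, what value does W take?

-2

do(E=4) replaces the equation E <- 3·C - 4 with the constant E = 4.
X = -E - 1  [with E=4]  = -5
Z = -E + 3·X + 6  [with E=4, X=-5]  = -13
W = -3·X + Z - 4  [with X=-5, Z=-13]  = -2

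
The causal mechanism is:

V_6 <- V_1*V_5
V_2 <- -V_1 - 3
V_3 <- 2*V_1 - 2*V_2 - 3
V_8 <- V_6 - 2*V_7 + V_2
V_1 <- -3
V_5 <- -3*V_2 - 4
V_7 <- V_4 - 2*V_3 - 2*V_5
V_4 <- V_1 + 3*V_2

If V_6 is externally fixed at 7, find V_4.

-3

do(V_6=7) replaces the equation V_6 <- V_1*V_5 with the constant V_6 = 7.
No directed path runs from V_6 to V_4, so V_4 keeps its natural value.
V_2 = -V_1 - 3  [with V_1=-3]  = 0
V_4 = V_1 + 3*V_2  [with V_1=-3, V_2=0]  = -3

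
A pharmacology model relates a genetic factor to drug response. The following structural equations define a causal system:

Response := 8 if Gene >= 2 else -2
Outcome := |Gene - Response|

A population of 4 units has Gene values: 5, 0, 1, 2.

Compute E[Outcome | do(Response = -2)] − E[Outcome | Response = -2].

1.5

Under do(Response=-2), Response's equation is replaced by Response=-2 for every unit. Per-unit Outcome: 7, 2, 3, 4. Mean = 4.
Observing Response=-2 restricts to units where Response's equation naturally yields -2: Gene ∈ {0, 1}. In that subpopulation Outcome = 2, 3, mean 2.5.
Difference = 4 − 2.5 = 1.5.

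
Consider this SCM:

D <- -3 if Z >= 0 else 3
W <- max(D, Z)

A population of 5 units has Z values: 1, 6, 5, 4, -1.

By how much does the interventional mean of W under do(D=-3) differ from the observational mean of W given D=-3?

Every unit gets D=-3 under the intervention. W values become 1, 6, 5, 4, -1; E[W|do(D=-3)] = 3.
E[W|D=-3] averages over only the 4 units with D=-3 (Z = 1, 6, 5, 4): W = 1, 6, 5, 4, mean 4.
Difference = 3 − 4 = -1.

-1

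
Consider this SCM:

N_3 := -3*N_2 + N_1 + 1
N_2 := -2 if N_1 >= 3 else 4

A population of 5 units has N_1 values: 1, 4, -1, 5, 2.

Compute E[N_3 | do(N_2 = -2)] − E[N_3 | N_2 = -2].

-2.3

The intervention sets N_2=-2 in all 5 units regardless of N_1. Recomputing N_3 per unit gives 8, 11, 6, 12, 9; average 9.2.
Observing N_2=-2 restricts to units where N_2's equation naturally yields -2: N_1 ∈ {4, 5}. In that subpopulation N_3 = 11, 12, mean 11.5.
Difference = 9.2 − 11.5 = -2.3.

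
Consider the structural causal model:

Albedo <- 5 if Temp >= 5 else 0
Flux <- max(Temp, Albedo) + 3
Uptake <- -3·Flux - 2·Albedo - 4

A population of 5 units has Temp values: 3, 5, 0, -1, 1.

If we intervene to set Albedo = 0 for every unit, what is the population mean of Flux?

do(Albedo=0) breaks Albedo's dependence on Temp. With Albedo=0 fixed, Flux across the units is 6, 8, 3, 3, 4, mean 4.8.

4.8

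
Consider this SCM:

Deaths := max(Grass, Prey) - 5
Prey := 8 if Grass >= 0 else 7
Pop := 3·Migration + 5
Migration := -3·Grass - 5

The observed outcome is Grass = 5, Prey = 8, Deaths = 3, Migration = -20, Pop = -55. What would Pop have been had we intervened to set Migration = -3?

Intervening sets Migration = -3 and removes its equation (Migration := -3·Grass - 5).
Pop = 3·Migration + 5  [with Migration=-3]  = -4

-4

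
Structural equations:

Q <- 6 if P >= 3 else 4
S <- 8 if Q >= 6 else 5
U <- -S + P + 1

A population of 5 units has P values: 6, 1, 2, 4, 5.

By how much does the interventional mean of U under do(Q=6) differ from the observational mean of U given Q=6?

-1.4

Every unit gets Q=6 under the intervention. U values become -1, -6, -5, -3, -2; E[U|do(Q=6)] = -3.4.
Observing Q=6 restricts to units where Q's equation naturally yields 6: P ∈ {6, 4, 5}. In that subpopulation U = -1, -3, -2, mean -2.
Difference = -3.4 − (-2) = -1.4.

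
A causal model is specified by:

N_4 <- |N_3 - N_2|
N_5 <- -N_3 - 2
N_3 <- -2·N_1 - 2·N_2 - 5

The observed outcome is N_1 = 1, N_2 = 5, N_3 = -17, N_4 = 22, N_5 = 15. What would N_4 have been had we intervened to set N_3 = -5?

The intervention breaks the incoming arrows to N_3: N_3 <- -2·N_1 - 2·N_2 - 5 no longer applies, and N_3 = -5.
N_4 = |N_3 - N_2|  [with N_3=-5, N_2=5]  = 10

10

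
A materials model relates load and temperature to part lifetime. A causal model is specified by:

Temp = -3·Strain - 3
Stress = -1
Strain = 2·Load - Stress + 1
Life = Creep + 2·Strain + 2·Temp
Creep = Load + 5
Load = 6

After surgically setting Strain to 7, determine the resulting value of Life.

-23

The intervention breaks the incoming arrows to Strain: Strain = 2·Load - Stress + 1 no longer applies, and Strain = 7.
Temp = -3·Strain - 3  [with Strain=7]  = -24
Creep = Load + 5  [with Load=6]  = 11
Life = Creep + 2·Strain + 2·Temp  [with Creep=11, Strain=7, Temp=-24]  = -23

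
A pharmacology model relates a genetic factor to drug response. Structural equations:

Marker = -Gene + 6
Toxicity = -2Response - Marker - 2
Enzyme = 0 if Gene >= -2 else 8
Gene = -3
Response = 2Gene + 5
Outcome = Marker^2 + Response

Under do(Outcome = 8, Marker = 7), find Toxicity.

-7

Under do(Outcome = 8, Marker = 7), each intervened variable's structural equation is replaced by its fixed value.
Response = 2Gene + 5  [with Gene=-3]  = -1
Toxicity = -2Response - Marker - 2  [with Response=-1, Marker=7]  = -7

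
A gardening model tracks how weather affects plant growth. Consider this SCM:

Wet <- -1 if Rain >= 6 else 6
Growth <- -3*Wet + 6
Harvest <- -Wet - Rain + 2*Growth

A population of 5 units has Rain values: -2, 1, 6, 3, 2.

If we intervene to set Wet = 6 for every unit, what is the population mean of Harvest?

-32

The intervention sets Wet=6 in all 5 units regardless of Rain. Recomputing Harvest per unit gives -28, -31, -36, -33, -32; average -32.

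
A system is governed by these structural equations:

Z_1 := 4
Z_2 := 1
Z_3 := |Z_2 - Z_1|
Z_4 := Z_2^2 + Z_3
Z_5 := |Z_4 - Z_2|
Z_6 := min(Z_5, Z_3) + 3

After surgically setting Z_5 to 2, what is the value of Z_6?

The intervention breaks the incoming arrows to Z_5: Z_5 := |Z_4 - Z_2| no longer applies, and Z_5 = 2.
Z_3 = |Z_2 - Z_1|  [with Z_2=1, Z_1=4]  = 3
Z_6 = min(Z_5, Z_3) + 3  [with Z_5=2, Z_3=3]  = 5

5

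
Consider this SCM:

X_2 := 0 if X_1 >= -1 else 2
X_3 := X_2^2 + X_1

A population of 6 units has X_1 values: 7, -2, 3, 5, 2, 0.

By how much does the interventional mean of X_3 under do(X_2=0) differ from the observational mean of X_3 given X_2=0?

-0.9

Under do(X_2=0), X_2's equation is replaced by X_2=0 for every unit. Per-unit X_3: 7, -2, 3, 5, 2, 0. Mean = 2.5.
Conditioning on X_2=0 selects the 5 unit(s) with X_1 ∈ {7, 3, 5, 2, 0}. Their X_3 values: 7, 3, 5, 2, 0. Mean = 3.4.
Difference = 2.5 − 3.4 = -0.9.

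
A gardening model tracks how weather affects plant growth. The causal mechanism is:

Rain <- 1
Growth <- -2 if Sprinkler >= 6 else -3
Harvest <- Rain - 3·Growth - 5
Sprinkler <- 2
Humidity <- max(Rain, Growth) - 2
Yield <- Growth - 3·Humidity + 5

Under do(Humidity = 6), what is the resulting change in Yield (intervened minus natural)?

-21

Intervening sets Humidity = 6 and removes its equation (Humidity <- max(Rain, Growth) - 2).
Growth = -2 if Sprinkler >= 6 else -3  [with Sprinkler=2]  = -3
Yield = Growth - 3·Humidity + 5  [with Growth=-3, Humidity=6]  = -16
Without intervention: Growth = -2 if Sprinkler >= 6 else -3  [with Sprinkler=2]  = -3; Humidity = max(Rain, Growth) - 2  [with Rain=1, Growth=-3]  = -1; Yield = Growth - 3·Humidity + 5  [with Growth=-3, Humidity=-1]  = 5.
Change = -16 − 5 = -21.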